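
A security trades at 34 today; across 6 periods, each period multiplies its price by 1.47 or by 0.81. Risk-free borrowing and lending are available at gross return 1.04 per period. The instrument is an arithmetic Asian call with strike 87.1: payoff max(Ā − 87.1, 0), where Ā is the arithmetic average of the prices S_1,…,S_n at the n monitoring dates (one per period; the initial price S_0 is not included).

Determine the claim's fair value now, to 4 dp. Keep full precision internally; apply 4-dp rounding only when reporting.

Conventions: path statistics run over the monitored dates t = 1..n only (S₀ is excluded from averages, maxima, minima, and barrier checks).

price = 0.5191

Set p* = 0.3485 (from d < R < u); the path-dependent value is the discounted p*-expectation over all price paths.
Enumerate all 2^6 = 64 price paths (U = up ×1.47, D = down ×0.81); each path with k up-moves has probability p*^k·(1−p*)^(6−k).
DDDDDD: Ā=17.3350, payoff=0.0000, prob=0.076480
UDDDDD: Ā=31.4598, payoff=0.0000, prob=0.040908
DUDDDD: Ā=27.7198, payoff=0.0000, prob=0.040908
UUDDDD: Ā=50.3063, payoff=0.0000, prob=0.021881
DDUDDD: Ā=24.6904, payoff=0.0000, prob=0.040908
UDUDDD: Ā=44.8085, payoff=0.0000, prob=0.021881
DUUDDD: Ā=41.0685, payoff=0.0000, prob=0.021881
UUUDDD: Ā=74.5317, payoff=0.0000, prob=0.011704
DDDUDD: Ā=22.2366, payoff=0.0000, prob=0.040908
UDDUDD: Ā=40.3553, payoff=0.0000, prob=0.021881
DUDUDD: Ā=36.6153, payoff=0.0000, prob=0.021881
UUDUDD: Ā=66.4500, payoff=0.0000, prob=0.011704
DDUUDD: Ā=33.5859, payoff=0.0000, prob=0.021881
UDUUDD: Ā=60.9522, payoff=0.0000, prob=0.011704
DUUUDD: Ā=57.2122, payoff=0.0000, prob=0.011704
UUUUDD: Ā=103.8295, payoff=16.7295, prob=0.006260
DDDDUD: Ā=20.2490, payoff=0.0000, prob=0.040908
UDDDUD: Ā=36.7482, payoff=0.0000, prob=0.021881
DUDDUD: Ā=33.0082, payoff=0.0000, prob=0.021881
UUDDUD: Ā=59.9037, payoff=0.0000, prob=0.011704
DDUDUD: Ā=29.9788, payoff=0.0000, prob=0.021881
UDUDUD: Ā=54.4059, payoff=0.0000, prob=0.011704
DUUDUD: Ā=50.6659, payoff=0.0000, prob=0.011704
UUUDUD: Ā=91.9493, payoff=4.8493, prob=0.006260
DDDUUD: Ā=27.5250, payoff=0.0000, prob=0.021881
UDDUUD: Ā=49.9527, payoff=0.0000, prob=0.011704
DUDUUD: Ā=46.2127, payoff=0.0000, prob=0.011704
UUDUUD: Ā=83.8675, payoff=0.0000, prob=0.006260
DDUUUD: Ā=43.1833, payoff=0.0000, prob=0.011704
UDUUUD: Ā=78.3697, payoff=0.0000, prob=0.006260
DUUUUD: Ā=74.6297, payoff=0.0000, prob=0.006260
UUUUUD: Ā=135.4391, payoff=48.3391, prob=0.003348
DDDDDU: Ā=18.6390, payoff=0.0000, prob=0.040908
UDDDDU: Ā=33.8264, payoff=0.0000, prob=0.021881
DUDDDU: Ā=30.0864, payoff=0.0000, prob=0.021881
UUDDDU: Ā=54.6013, payoff=0.0000, prob=0.011704
DDUDDU: Ā=27.0570, payoff=0.0000, prob=0.021881
UDUDDU: Ā=49.1035, payoff=0.0000, prob=0.011704
DUUDDU: Ā=45.3635, payoff=0.0000, prob=0.011704
UUUDDU: Ā=82.3263, payoff=0.0000, prob=0.006260
DDDUDU: Ā=24.6032, payoff=0.0000, prob=0.021881
UDDUDU: Ā=44.6503, payoff=0.0000, prob=0.011704
DUDUDU: Ā=40.9103, payoff=0.0000, prob=0.011704
UUDUDU: Ā=74.2446, payoff=0.0000, prob=0.006260
DDUUDU: Ā=37.8809, payoff=0.0000, prob=0.011704
UDUUDU: Ā=68.7468, payoff=0.0000, prob=0.006260
DUUUDU: Ā=65.0068, payoff=0.0000, prob=0.006260
UUUUDU: Ā=117.9752, payoff=30.8752, prob=0.003348
DDDDUU: Ā=22.6156, payoff=0.0000, prob=0.021881
UDDDUU: Ā=41.0432, payoff=0.0000, prob=0.011704
DUDDUU: Ā=37.3032, payoff=0.0000, prob=0.011704
UUDDUU: Ā=67.6983, payoff=0.0000, prob=0.006260
DDUDUU: Ā=34.2738, payoff=0.0000, prob=0.011704
UDUDUU: Ā=62.2005, payoff=0.0000, prob=0.006260
DUUDUU: Ā=58.4605, payoff=0.0000, prob=0.006260
UUUDUU: Ā=106.0950, payoff=18.9950, prob=0.003348
DDDUUU: Ā=31.8199, payoff=0.0000, prob=0.011704
UDDUUU: Ā=57.7473, payoff=0.0000, prob=0.006260
DUDUUU: Ā=54.0073, payoff=0.0000, prob=0.006260
UUDUUU: Ā=98.0133, payoff=10.9133, prob=0.003348
DDUUUU: Ā=50.9779, payoff=0.0000, prob=0.006260
UDUUUU: Ā=92.5155, payoff=5.4155, prob=0.003348
DUUUUU: Ā=88.7755, payoff=1.6755, prob=0.003348
UUUUUU: Ā=161.1110, payoff=74.0110, prob=0.001791
Price = Σ prob·payoff / R^6 = 0.656778 / 1.265319 = 0.5191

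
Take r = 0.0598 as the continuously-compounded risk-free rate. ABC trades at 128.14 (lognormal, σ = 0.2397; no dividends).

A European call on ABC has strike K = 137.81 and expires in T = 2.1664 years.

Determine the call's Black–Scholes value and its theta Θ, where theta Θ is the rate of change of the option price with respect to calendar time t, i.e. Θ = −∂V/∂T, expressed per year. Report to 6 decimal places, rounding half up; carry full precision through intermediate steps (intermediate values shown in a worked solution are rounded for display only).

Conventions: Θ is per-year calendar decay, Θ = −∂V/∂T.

σ√T = 0.2397·√2.1664 = 0.352807
d₁ = (ln(S/K) + (r+σ²/2)T) / (σ√T) = (ln(128.14/137.81) + (0.0598+0.2397²/2)·2.1664) / 0.352807 = (-0.072753 + 0.191787) / 0.352807 = 0.337393
d₂ = d₁ − σ√T = 0.337393 − 0.352807 = -0.015414
e^{−rT} = 0.878490
N(d₁) = 0.632090,  N(d₂) = 0.493851
Call price V = S·N(d₁) − K·e^{−rT}·N(d₂) = 80.995969 − 59.787915 = 21.208054
φ(d₁) = (1/√(2π))·e^{−d₁²/2} = 0.376870
Θ = −S·φ(d₁)·σ/(2√T) − r·K·e^{−rT}·N(d₂) = −3.932283 − 3.575317 = -7.507600

price = 21.208054
Θ = -7.507600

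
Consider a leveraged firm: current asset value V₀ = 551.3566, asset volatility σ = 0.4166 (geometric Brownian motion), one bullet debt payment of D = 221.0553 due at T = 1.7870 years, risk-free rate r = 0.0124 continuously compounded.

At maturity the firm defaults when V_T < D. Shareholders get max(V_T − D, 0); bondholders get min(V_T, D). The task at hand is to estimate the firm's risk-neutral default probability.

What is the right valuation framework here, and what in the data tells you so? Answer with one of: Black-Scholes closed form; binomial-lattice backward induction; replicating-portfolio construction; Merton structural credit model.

Key observation: the asked-for credit quantity lives on the firm's capital structure — asset value, asset volatility, debt face 221.0553 — which is the structural model's domain.

framework: Merton structural credit model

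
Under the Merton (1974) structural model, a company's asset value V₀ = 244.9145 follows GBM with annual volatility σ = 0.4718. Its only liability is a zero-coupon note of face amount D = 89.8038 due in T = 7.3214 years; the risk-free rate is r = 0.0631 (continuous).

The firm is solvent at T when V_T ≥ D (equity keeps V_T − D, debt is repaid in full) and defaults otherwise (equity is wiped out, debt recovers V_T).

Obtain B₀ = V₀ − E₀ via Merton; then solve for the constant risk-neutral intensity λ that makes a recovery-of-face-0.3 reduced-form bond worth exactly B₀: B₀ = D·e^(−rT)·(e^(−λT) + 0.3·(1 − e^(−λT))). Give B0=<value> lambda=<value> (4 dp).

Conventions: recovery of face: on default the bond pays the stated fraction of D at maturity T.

With assets at 244.9145 and a single debt payment of 89.8038 at 7.3214 years:
d₁ = [ln(V₀/D) + (r + σ²/2)T] / (σ√T)
   = [ln(244.9145/89.8038) + (0.0631 + 0.5·0.4718²)·7.3214] / (0.4718·√7.3214)
   = [1.003282 + 1.276835] / 1.276600 = 1.786085
d₂ = d₁ − σ√T = 1.786085 − 1.276600 = 0.509484
N(d₁) = 0.962957,  N(d₂) = 0.694794,  e^(−rT) = 0.630035
E₀ = V₀·N(d₁) − D·e^(−rT)·N(d₂)
   = 244.9145·0.962957 − 89.8038·0.630035·0.694794 = 196.531106
B₀ = V₀ − E₀ = 244.9145 − 196.531106 = 48.383394
e^(−λT) = (B₀·e^(rT)/D − 0.3)/(1 − 0.3) = (48.3834·1.587214/89.8038 − 0.3)/0.7 = 0.79305703
λ = −ln(0.79305703)/7.3214 = 0.031669

B0=48.3834 lambda=0.0317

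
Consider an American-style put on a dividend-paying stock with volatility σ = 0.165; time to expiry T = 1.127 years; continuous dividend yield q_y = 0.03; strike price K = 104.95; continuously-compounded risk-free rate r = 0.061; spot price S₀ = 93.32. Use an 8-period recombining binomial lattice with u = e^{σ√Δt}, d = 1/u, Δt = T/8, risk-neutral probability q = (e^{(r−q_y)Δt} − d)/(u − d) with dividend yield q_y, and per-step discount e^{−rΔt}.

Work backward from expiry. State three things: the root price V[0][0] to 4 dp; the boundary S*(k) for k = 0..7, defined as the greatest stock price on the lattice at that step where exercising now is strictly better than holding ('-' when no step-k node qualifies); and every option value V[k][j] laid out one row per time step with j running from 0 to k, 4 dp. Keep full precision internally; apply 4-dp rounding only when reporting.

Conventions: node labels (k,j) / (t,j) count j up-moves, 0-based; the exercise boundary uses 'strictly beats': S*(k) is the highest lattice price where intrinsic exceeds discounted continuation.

price = 12.4523
boundary = - 87.7160 82.4486 87.7160 82.4486 87.7160 93.3200 99.2820
tree:
12.4523
17.2340 8.2422
22.5014 12.1451 4.7740
27.4526 17.2340 7.6461 2.2002
32.1064 22.5014 11.7745 3.9598 0.6115
36.4808 27.4526 17.2340 6.9272 1.2845 0.0000
40.5924 32.1064 22.5014 11.6300 2.6983 0.0000 0.0000
44.4572 36.4808 27.4526 17.2340 5.6680 0.0000 0.0000 0.0000
48.0899 40.5924 32.1064 22.5014 11.6300 0.0000 0.0000 0.0000 0.0000

params: Δt=0.14088 u=1.06389 d=0.93995 q=0.51984 e^(-rΔt)=0.99144
t_8 payoffs: 48.0899 40.5924 32.1064 22.5014 11.6300 0.0000 0.0000 0.0000 0.0000
t_7: node(7,0) S=60.4928 payoff=44.4572 vs cont=43.8143 → 44.4572 [stop]  node(7,1) S=68.4692 payoff=36.4808 vs cont=35.8715 → 36.4808 [stop]  node(7,2) S=77.4974 payoff=27.4526 vs cont=26.8814 → 27.4526 [stop]  node(7,3) S=87.7160 payoff=17.2340 vs cont=16.7059 → 17.2340 [stop]  node(7,4) S=99.2820 payoff=5.6680 vs cont=5.5365 → 5.6680 [stop]  node(7,5) S=112.3731 payoff=0.0000 vs cont=0.0000 → 0.0000 [wait]  node(7,6) S=127.1903 payoff=0.0000 vs cont=0.0000 → 0.0000 [wait]  node(7,7) S=143.9613 payoff=0.0000 vs cont=0.0000 → 0.0000 [wait]  ⇒ S*(7)=99.2820
t_6: node(6,0) S=64.3576 payoff=40.5924 vs cont=39.9658 → 40.5924 [stop]  node(6,1) S=72.8436 payoff=32.1064 vs cont=31.5156 → 32.1064 [stop]  node(6,2) S=82.4486 payoff=22.5014 vs cont=21.9511 → 22.5014 [stop]  node(6,3) S=93.3200 payoff=11.6300 vs cont=11.1256 → 11.6300 [stop]  node(6,4) S=105.6249 payoff=0.0000 vs cont=2.6983 → 2.6983 [wait]  node(6,5) S=119.5523 payoff=0.0000 vs cont=0.0000 → 0.0000 [wait]  node(6,6) S=135.3162 payoff=0.0000 vs cont=0.0000 → 0.0000 [wait]  ⇒ S*(6)=93.3200
t_5: node(5,0) S=68.4692 payoff=36.4808 vs cont=35.8715 → 36.4808 [stop]  node(5,1) S=77.4974 payoff=27.4526 vs cont=26.8814 → 27.4526 [stop]  node(5,2) S=87.7160 payoff=17.2340 vs cont=16.7059 → 17.2340 [stop]  node(5,3) S=99.2820 payoff=5.6680 vs cont=6.9272 → 6.9272 [wait]  node(5,4) S=112.3731 payoff=0.0000 vs cont=1.2845 → 1.2845 [wait]  node(5,5) S=127.1903 payoff=0.0000 vs cont=0.0000 → 0.0000 [wait]  ⇒ S*(5)=87.7160
t_4: node(4,0) S=72.8436 payoff=32.1064 vs cont=31.5156 → 32.1064 [stop]  node(4,1) S=82.4486 payoff=22.5014 vs cont=21.9511 → 22.5014 [stop]  node(4,2) S=93.3200 payoff=11.6300 vs cont=11.7745 → 11.7745 [wait]  node(4,3) S=105.6249 payoff=0.0000 vs cont=3.9598 → 3.9598 [wait]  node(4,4) S=119.5523 payoff=0.0000 vs cont=0.6115 → 0.6115 [wait]  ⇒ S*(4)=82.4486
t_3: node(3,0) S=77.4974 payoff=27.4526 vs cont=26.8814 → 27.4526 [stop]  node(3,1) S=87.7160 payoff=17.2340 vs cont=16.7804 → 17.2340 [stop]  node(3,2) S=99.2820 payoff=5.6680 vs cont=7.6461 → 7.6461 [wait]  node(3,3) S=112.3731 payoff=0.0000 vs cont=2.2002 → 2.2002 [wait]  ⇒ S*(3)=87.7160
t_2: node(2,0) S=82.4486 payoff=22.5014 vs cont=21.9511 → 22.5014 [stop]  node(2,1) S=93.3200 payoff=11.6300 vs cont=12.1451 → 12.1451 [wait]  node(2,2) S=105.6249 payoff=0.0000 vs cont=4.7740 → 4.7740 [wait]  ⇒ S*(2)=82.4486
t_1: node(1,0) S=87.7160 payoff=17.2340 vs cont=16.9714 → 17.2340 [stop]  node(1,1) S=99.2820 payoff=5.6680 vs cont=8.2422 → 8.2422 [wait]  ⇒ S*(1)=87.7160
t_0: node(0,0) S=93.3200 payoff=11.6300 vs cont=12.4523 → 12.4523 [wait]  ⇒ S*(0)=-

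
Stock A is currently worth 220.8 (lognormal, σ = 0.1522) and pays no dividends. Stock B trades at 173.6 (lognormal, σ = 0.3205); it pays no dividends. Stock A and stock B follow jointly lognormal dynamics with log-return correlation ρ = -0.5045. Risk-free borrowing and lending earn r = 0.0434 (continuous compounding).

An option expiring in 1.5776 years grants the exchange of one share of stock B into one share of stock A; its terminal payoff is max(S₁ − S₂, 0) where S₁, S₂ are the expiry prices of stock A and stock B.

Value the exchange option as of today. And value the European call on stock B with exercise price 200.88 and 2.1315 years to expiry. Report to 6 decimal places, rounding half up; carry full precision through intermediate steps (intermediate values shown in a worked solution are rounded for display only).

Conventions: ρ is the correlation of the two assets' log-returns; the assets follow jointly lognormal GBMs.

exchange price = 68.563816
price(stock B call K=200.88) = 28.440320

σ_eff = √(σ₁² + σ₂² − 2ρσ₁σ₂) = √(0.1522² + 0.3205² − 2·-0.5045·0.1522·0.3205) = 0.418455
d₁ = (ln(S₁/S₂) + (q₂ − q₁ + σ_eff²/2)T) / (σ_eff√T) = (ln(220.8/173.6) + (0.0 − 0.0 + 0.087552)·1.5776) / 0.525590 = 0.720383
d₂ = d₁ − σ_eff√T = 0.720383 − 0.525590 = 0.194793
N(d₁) = 0.764355,  N(d₂) = 0.577223
V = S₁·e^{−q₁T}·N(d₁) − S₂·e^{−q₂T}·N(d₂) = 168.769660 − 100.205844 = 68.563816
[vanilla: stock B call K=200.88]
σ√T = 0.3205·√2.1315 = 0.467919
d₁ = (ln(S/K) + (r+σ²/2)T) / (σ√T) = (ln(173.6/200.88) + (0.0434+0.3205²/2)·2.1315) / 0.467919 = (-0.145954 + 0.201981) / 0.467919 = 0.119737
d₂ = d₁ − σ√T = 0.119737 − 0.467919 = -0.348182
e^{−rT} = 0.911643
N(d₁) = 0.547654,  N(d₂) = 0.363852
price = S·N(d₁) − K·e^{−rT}·N(d₂) = 95.072790 − 66.632469 = 28.440320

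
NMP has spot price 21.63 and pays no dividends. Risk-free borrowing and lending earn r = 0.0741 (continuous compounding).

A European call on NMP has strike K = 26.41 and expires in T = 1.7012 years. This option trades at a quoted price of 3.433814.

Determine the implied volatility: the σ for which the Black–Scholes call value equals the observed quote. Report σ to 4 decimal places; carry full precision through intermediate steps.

At σ = 0.3637 the Black–Scholes value reproduces the quote:
σ√T = 0.3637·√1.7012 = 0.474374
d₁ = (ln(S/K) + (r+σ²/2)T) / (σ√T) = (ln(21.63/26.41) + (0.0741+0.3637²/2)·1.7012) / 0.474374 = (-0.199661 + 0.238574) / 0.474374 = 0.082030
d₂ = d₁ − σ√T = 0.082030 − 0.474374 = -0.392344
e^{−rT} = 0.881563
N(d₁) = 0.532689,  N(d₂) = 0.347402
V = S·N(d₁) − K·e^{−rT}·N(d₂) = 11.522052 − 8.088238 = 3.433814 (the quoted price), and the Black–Scholes price is strictly increasing in σ, so σ is unique

sigma = 0.3637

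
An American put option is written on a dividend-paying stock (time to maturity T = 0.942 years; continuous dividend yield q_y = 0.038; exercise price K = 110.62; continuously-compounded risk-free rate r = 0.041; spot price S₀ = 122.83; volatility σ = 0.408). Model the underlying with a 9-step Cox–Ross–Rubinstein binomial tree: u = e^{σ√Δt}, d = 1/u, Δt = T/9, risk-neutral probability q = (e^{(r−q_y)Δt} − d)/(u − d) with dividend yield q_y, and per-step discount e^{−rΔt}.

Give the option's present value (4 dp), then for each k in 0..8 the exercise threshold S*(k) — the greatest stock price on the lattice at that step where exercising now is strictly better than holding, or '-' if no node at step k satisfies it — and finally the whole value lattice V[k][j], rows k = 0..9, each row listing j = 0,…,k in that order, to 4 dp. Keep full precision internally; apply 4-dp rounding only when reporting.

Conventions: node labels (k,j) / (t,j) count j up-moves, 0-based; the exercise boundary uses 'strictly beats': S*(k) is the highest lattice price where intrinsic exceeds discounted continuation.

Δt=0.10467, u=1.14110, d=0.87634, q=0.46823, disc=e^(-rΔt)=0.99572
k=9 terminal: V=max(K-S,0) → 73.1767 61.8643 47.1342 27.9539 2.9787 0.0000 0.0000 0.0000 0.0000 0.0000
k=8: j=0 S=42.7267 intr=67.8933 cont=67.5892 V=67.8933[EX]; j=1 S=55.6353 intr=54.9847 cont=54.7318 V=54.9847[EX]; j=2 S=72.4439 intr=38.1761 cont=37.9899 V=38.1761[EX]; j=3 S=94.3307 intr=16.2893 cont=16.1900 V=16.2893[EX]; j=4 S=122.8300 intr=0.0000 cont=1.5772 V=1.5772[hold]; j=5 S=159.9395 intr=0.0000 cont=0.0000 V=0.0000[hold]; j=6 S=208.2605 intr=0.0000 cont=0.0000 V=0.0000[hold]; j=7 S=271.1803 intr=0.0000 cont=0.0000 V=0.0000[hold]; j=8 S=353.1094 intr=0.0000 cont=0.0000 V=0.0000[hold]  S*(8)=94.3307
k=7: j=0 S=48.7557 intr=61.8643 cont=61.5842 V=61.8643[EX]; j=1 S=63.4858 intr=47.1342 cont=46.9125 V=47.1342[EX]; j=2 S=82.6661 intr=27.9539 cont=27.8083 V=27.9539[EX]; j=3 S=107.6413 intr=2.9787 cont=9.3603 V=9.3603[hold]; j=4 S=140.1619 intr=0.0000 cont=0.8351 V=0.8351[hold]; j=5 S=182.5077 intr=0.0000 cont=0.0000 V=0.0000[hold]; j=6 S=237.6471 intr=0.0000 cont=0.0000 V=0.0000[hold]; j=7 S=309.4452 intr=0.0000 cont=0.0000 V=0.0000[hold]  S*(7)=82.6661
k=6: j=0 S=55.6353 intr=54.9847 cont=54.7318 V=54.9847[EX]; j=1 S=72.4439 intr=38.1761 cont=37.9899 V=38.1761[EX]; j=2 S=94.3307 intr=16.2893 cont=19.1653 V=19.1653[hold]; j=3 S=122.8300 intr=0.0000 cont=5.3455 V=5.3455[hold]; j=4 S=159.9395 intr=0.0000 cont=0.4422 V=0.4422[hold]; j=5 S=208.2605 intr=0.0000 cont=0.0000 V=0.0000[hold]; j=6 S=271.1803 intr=0.0000 cont=0.0000 V=0.0000[hold]  S*(6)=72.4439
k=5: j=0 S=63.4858 intr=47.1342 cont=46.9125 V=47.1342[EX]; j=1 S=82.6661 intr=27.9539 cont=29.1492 V=29.1492[hold]; j=2 S=107.6413 intr=2.9787 cont=12.6400 V=12.6400[hold]; j=3 S=140.1619 intr=0.0000 cont=3.0365 V=3.0365[hold]; j=4 S=182.5077 intr=0.0000 cont=0.2341 V=0.2341[hold]; j=5 S=237.6471 intr=0.0000 cont=0.0000 V=0.0000[hold]  S*(5)=63.4858
k=4: j=0 S=72.4439 intr=38.1761 cont=38.5472 V=38.5472[hold]; j=1 S=94.3307 intr=16.2893 cont=21.3273 V=21.3273[hold]; j=2 S=122.8300 intr=0.0000 cont=8.1085 V=8.1085[hold]; j=3 S=159.9395 intr=0.0000 cont=1.7170 V=1.7170[hold]; j=4 S=208.2605 intr=0.0000 cont=0.1240 V=0.1240[hold]  S*(4)=-
k=3: j=0 S=82.6661 intr=27.9539 cont=30.3537 V=30.3537[hold]; j=1 S=107.6413 intr=2.9787 cont=15.0730 V=15.0730[hold]; j=2 S=140.1619 intr=0.0000 cont=5.0938 V=5.0938[hold]; j=3 S=182.5077 intr=0.0000 cont=0.9669 V=0.9669[hold]  S*(3)=-
k=2: j=0 S=94.3307 intr=16.2893 cont=23.0994 V=23.0994[hold]; j=1 S=122.8300 intr=0.0000 cont=10.3559 V=10.3559[hold]; j=2 S=159.9395 intr=0.0000 cont=3.1479 V=3.1479[hold]  S*(2)=-
k=1: j=0 S=107.6413 intr=2.9787 cont=17.0591 V=17.0591[hold]; j=1 S=140.1619 intr=0.0000 cont=6.9510 V=6.9510[hold]  S*(1)=-
k=0: j=0 S=122.8300 intr=0.0000 cont=12.2733 V=12.2733[hold]  S*(0)=-

price = 12.2733
boundary = - - - - - 63.4858 72.4439 82.6661 94.3307
tree:
12.2733
17.0591 6.9510
23.0994 10.3559 3.1479
30.3537 15.0730 5.0938 0.9669
38.5472 21.3273 8.1085 1.7170 0.1240
47.1342 29.1492 12.6400 3.0365 0.2341 0.0000
54.9847 38.1761 19.1653 5.3455 0.4422 0.0000 0.0000
61.8643 47.1342 27.9539 9.3603 0.8351 0.0000 0.0000 0.0000
67.8933 54.9847 38.1761 16.2893 1.5772 0.0000 0.0000 0.0000 0.0000
73.1767 61.8643 47.1342 27.9539 2.9787 0.0000 0.0000 0.0000 0.0000 0.0000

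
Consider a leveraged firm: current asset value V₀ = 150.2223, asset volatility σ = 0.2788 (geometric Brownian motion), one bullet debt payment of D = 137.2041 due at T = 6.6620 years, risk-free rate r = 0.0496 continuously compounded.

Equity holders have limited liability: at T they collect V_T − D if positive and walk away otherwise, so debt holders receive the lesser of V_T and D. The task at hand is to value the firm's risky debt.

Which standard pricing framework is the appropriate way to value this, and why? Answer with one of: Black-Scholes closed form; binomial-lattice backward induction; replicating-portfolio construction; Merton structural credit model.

Key observation: the question is about default risk generated by asset-value dynamics against a debt face of 137.2041 — the structural framework prices exactly that.

framework: Merton structural credit model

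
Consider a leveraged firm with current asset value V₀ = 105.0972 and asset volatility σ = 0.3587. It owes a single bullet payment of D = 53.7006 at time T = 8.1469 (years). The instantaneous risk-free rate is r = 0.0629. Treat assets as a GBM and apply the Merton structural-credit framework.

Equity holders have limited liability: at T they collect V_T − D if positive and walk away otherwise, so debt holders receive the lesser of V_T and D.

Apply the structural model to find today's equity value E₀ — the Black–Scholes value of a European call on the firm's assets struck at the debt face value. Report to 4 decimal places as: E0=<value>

With assets at 105.0972 and a single debt payment of 53.7006 at 8.1469 years:
d₁ = [ln(V₀/D) + (r + σ²/2)T] / (σ√T)
   = [ln(105.0972/53.7006) + (0.0629 + 0.5·0.3587²)·8.1469] / (0.3587·√8.1469)
   = [0.671461 + 1.036553] / 1.023829 = 1.668261
d₂ = d₁ − σ√T = 1.668261 − 1.023829 = 0.644432
N(d₁) = 0.952368,  N(d₂) = 0.740352,  e^(−rT) = 0.599032
E₀ = V₀·N(d₁) − D·e^(−rT)·N(d₂)
   = 105.0972·0.952368 − 53.7006·0.599032·0.740352 = 76.275278

E0=76.2753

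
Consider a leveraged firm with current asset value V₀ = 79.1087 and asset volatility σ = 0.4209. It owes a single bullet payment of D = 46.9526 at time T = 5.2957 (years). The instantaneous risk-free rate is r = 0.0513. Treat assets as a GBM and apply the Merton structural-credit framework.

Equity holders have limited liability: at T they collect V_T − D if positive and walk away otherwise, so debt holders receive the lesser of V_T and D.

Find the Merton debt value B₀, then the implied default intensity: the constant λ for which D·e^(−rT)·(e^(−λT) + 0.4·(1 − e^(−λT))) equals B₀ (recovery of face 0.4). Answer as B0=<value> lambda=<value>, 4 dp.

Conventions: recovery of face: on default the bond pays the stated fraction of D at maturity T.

B0=30.1949 lambda=0.0569

Work the structural quantities from V₀ = 79.1087 against face 46.9526:
d₁ = [ln(V₀/D) + (r + σ²/2)T] / (σ√T)
   = [ln(79.1087/46.9526) + (0.0513 + 0.5·0.4209²)·5.2957] / (0.4209·√5.2957)
   = [0.521684 + 0.740754] / 0.968591 = 1.303376
d₂ = d₁ − σ√T = 1.303376 − 0.968591 = 0.334784
N(d₁) = 0.903777,  N(d₂) = 0.631106,  e^(−rT) = 0.762106
E₀ = V₀·N(d₁) − D·e^(−rT)·N(d₂)
   = 79.1087·0.903777 − 46.9526·0.762106·0.631106 = 48.913818
B₀ = V₀ − E₀ = 79.1087 − 48.913818 = 30.194882
e^(−λT) = (B₀·e^(rT)/D − 0.4)/(1 − 0.4) = (30.1949·1.312153/46.9526 − 0.4)/0.6 = 0.73972804
λ = −ln(0.73972804)/5.2957 = 0.056928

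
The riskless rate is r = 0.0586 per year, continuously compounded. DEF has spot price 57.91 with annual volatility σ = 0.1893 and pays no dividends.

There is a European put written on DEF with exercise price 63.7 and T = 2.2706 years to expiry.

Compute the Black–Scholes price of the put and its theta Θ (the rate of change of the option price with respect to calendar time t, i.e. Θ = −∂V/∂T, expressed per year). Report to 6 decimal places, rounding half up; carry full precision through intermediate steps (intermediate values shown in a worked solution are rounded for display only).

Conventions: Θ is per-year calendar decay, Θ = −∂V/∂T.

price = 5.429002
Θ = 0.249925

σ√T = 0.1893·√2.2706 = 0.285247
d₁ = (ln(S/K) + (r+σ²/2)T) / (σ√T) = (ln(57.91/63.7) + (0.0586+0.1893²/2)·2.2706) / 0.285247 = (-0.095294 + 0.173740) / 0.285247 = 0.275009
d₂ = d₁ − σ√T = 0.275009 − 0.285247 = -0.010238
e^{−rT} = 0.875415
N(−d₁) = 0.391655,  N(−d₂) = 0.504084
Put price V = K·e^{−rT}·N(−d₂) − S·N(−d₁) = 28.109715 − 22.680713 = 5.429002
φ(d₁) = (1/√(2π))·e^{−d₁²/2} = 0.384138
Θ = −S·φ(d₁)·σ/(2√T) + r·K·e^{−rT}·N(−d₂) = −1.397304 + 1.647229 = 0.249925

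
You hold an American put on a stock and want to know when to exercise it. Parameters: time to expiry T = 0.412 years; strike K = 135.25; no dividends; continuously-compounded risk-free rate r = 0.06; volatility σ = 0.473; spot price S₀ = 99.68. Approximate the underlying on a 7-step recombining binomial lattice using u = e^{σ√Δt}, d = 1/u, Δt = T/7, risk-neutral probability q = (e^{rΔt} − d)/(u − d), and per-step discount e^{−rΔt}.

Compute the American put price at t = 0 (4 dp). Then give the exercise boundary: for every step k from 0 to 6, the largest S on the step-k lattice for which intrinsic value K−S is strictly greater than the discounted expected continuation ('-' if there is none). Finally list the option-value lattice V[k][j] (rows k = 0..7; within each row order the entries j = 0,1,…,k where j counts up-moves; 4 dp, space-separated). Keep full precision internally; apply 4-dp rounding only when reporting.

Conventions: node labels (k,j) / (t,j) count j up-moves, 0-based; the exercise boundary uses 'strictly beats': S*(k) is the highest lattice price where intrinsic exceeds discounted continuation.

price = 36.8261
boundary = - 88.8734 79.2384 88.8734 99.6800 88.8734 99.6800
tree:
36.8261
46.3766 27.0223
56.0116 36.1323 17.6118
64.6021 46.3766 25.5919 9.3243
72.2612 56.0116 35.5700 15.2554 3.1375
79.0900 64.6021 46.3766 24.0098 6.1343 0.0000
85.1785 72.2612 56.0116 35.5700 11.9936 0.0000 0.0000
90.6069 79.0900 64.6021 46.3766 23.4494 0.0000 0.0000 0.0000

params: Δt=0.05886 u=1.12160 d=0.89159 q=0.48672 e^(-rΔt)=0.99647
t_7 payoffs: 90.6069 79.0900 64.6021 46.3766 23.4494 0.0000 0.0000 0.0000
t_6: node(6,0) S=50.0715 payoff=85.1785 vs cont=84.7017 → 85.1785 [stop]  node(6,1) S=62.9888 payoff=72.2612 vs cont=71.7844 → 72.2612 [stop]  node(6,2) S=79.2384 payoff=56.0116 vs cont=55.5348 → 56.0116 [stop]  node(6,3) S=99.6800 payoff=35.5700 vs cont=35.0932 → 35.5700 [stop]  node(6,4) S=125.3951 payoff=9.8549 vs cont=11.9936 → 11.9936 [wait]  node(6,5) S=157.7440 payoff=0.0000 vs cont=0.0000 → 0.0000 [wait]  node(6,6) S=198.4382 payoff=0.0000 vs cont=0.0000 → 0.0000 [wait]  ⇒ S*(6)=99.6800
t_5: node(5,0) S=56.1600 payoff=79.0900 vs cont=78.6132 → 79.0900 [stop]  node(5,1) S=70.6479 payoff=64.6021 vs cont=64.1253 → 64.6021 [stop]  node(5,2) S=88.8734 payoff=46.3766 vs cont=45.8998 → 46.3766 [stop]  node(5,3) S=111.8006 payoff=23.4494 vs cont=24.0098 → 24.0098 [wait]  node(5,4) S=140.6425 payoff=0.0000 vs cont=6.1343 → 6.1343 [wait]  node(5,5) S=176.9250 payoff=0.0000 vs cont=0.0000 → 0.0000 [wait]  ⇒ S*(5)=88.8734
t_4: node(4,0) S=62.9888 payoff=72.2612 vs cont=71.7844 → 72.2612 [stop]  node(4,1) S=79.2384 payoff=56.0116 vs cont=55.5348 → 56.0116 [stop]  node(4,2) S=99.6800 payoff=35.5700 vs cont=35.3651 → 35.5700 [stop]  node(4,3) S=125.3951 payoff=9.8549 vs cont=15.2554 → 15.2554 [wait]  node(4,4) S=157.7440 payoff=0.0000 vs cont=3.1375 → 3.1375 [wait]  ⇒ S*(4)=99.6800
t_3: node(3,0) S=70.6479 payoff=64.6021 vs cont=64.1253 → 64.6021 [stop]  node(3,1) S=88.8734 payoff=46.3766 vs cont=45.8998 → 46.3766 [stop]  node(3,2) S=111.8006 payoff=23.4494 vs cont=25.5919 → 25.5919 [wait]  node(3,3) S=140.6425 payoff=0.0000 vs cont=9.3243 → 9.3243 [wait]  ⇒ S*(3)=88.8734
t_2: node(2,0) S=79.2384 payoff=56.0116 vs cont=55.5348 → 56.0116 [stop]  node(2,1) S=99.6800 payoff=35.5700 vs cont=36.1323 → 36.1323 [wait]  node(2,2) S=125.3951 payoff=9.8549 vs cont=17.6118 → 17.6118 [wait]  ⇒ S*(2)=79.2384
t_1: node(1,0) S=88.8734 payoff=46.3766 vs cont=46.1726 → 46.3766 [stop]  node(1,1) S=111.8006 payoff=23.4494 vs cont=27.0223 → 27.0223 [wait]  ⇒ S*(1)=88.8734
t_0: node(0,0) S=99.6800 payoff=35.5700 vs cont=36.8261 → 36.8261 [wait]  ⇒ S*(0)=-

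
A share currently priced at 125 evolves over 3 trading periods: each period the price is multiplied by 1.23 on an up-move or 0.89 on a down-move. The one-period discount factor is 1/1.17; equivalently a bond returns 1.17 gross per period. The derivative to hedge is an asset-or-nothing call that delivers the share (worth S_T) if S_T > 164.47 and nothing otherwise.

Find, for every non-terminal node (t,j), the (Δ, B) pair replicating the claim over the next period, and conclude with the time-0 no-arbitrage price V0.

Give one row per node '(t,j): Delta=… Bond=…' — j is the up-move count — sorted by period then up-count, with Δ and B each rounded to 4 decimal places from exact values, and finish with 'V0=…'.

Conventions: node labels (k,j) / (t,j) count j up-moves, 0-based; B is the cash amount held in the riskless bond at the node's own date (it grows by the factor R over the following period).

(0,0): Delta=1.5904 Bond=-79.9549
(1,0): Delta=3.1320 Bond=-265.0506
(1,1): Delta=1.3514 Bond=-56.7965
(2,0): Delta=0.0000 Bond=0.0000
(2,1): Delta=3.6176 Bond=-376.5611
(2,2): Delta=1.0000 Bond=0.0000
V0=118.8473

Under the risk-neutral measure, an up-move has probability p* = (R−d)/(u−d) = 0.8235 and values discount at R = 1.17.
At maturity the claim pays: V(3,0)=0.0000, V(3,1)=0.0000, V(3,2)=168.3101, V(3,3)=232.6084
Node (2,0) S=99.0125: V=(p*·0.0000+(1−p*)·0.0000)/1.17=0.0000; Δ=(0.0000−0.0000)/(121.7854−88.1211)=0.0000; B=V−Δ·S=0.0000
Node (2,1) S=136.8375: V=(p*·168.3101+(1−p*)·0.0000)/1.17=118.4687; Δ=(168.3101−0.0000)/(168.3101−121.7854)=3.6176; B=V−Δ·S=-376.5611
Node (2,2) S=189.1125: V=(p*·232.6084+(1−p*)·168.3101)/1.17=189.1125; Δ=(232.6084−168.3101)/(232.6084−168.3101)=1.0000; B=V−Δ·S=0.0000
Node (1,0) S=111.2500: V=(p*·118.4687+(1−p*)·0.0000)/1.17=83.3867; Δ=(118.4687−0.0000)/(136.8375−99.0125)=3.1320; B=V−Δ·S=-265.0506
Node (1,1) S=153.7500: V=(p*·189.1125+(1−p*)·118.4687)/1.17=150.9794; Δ=(189.1125−118.4687)/(189.1125−136.8375)=1.3514; B=V−Δ·S=-56.7965
Node (0,0) S=125.0000: V=(p*·150.9794+(1−p*)·83.3867)/1.17=118.8473; Δ=(150.9794−83.3867)/(153.7500−111.2500)=1.5904; B=V−Δ·S=-79.9549
Verification: the root portfolio costs Δ(0,0)·S0 + B(0,0) = 118.8473, matching V0.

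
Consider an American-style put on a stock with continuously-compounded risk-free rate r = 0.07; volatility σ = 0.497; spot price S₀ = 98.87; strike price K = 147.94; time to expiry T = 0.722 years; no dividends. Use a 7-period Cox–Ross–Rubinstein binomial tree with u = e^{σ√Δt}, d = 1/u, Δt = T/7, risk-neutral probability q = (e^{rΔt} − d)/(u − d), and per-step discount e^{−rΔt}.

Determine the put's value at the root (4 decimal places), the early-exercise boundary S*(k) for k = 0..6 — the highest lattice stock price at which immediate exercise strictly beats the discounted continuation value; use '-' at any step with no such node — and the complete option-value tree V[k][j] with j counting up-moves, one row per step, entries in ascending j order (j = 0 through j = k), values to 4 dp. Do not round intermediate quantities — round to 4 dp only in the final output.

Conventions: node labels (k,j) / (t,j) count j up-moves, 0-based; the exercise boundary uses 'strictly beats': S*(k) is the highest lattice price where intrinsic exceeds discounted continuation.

Δt=0.10314  u=1.17306  d=0.85247  q=0.48278  discount=0.99281
step 7 (expiry): payoffs max(K−S,0) = 115.5938 103.4294 86.6903 63.6562 31.9595 0.0000 0.0000 0.0000
step 6: (k=6,j=0): S=37.9440, K−S=109.9960, hold=108.9317 ⇒ V=109.9960 exercise | (k=6,j=1): S=52.2136, K−S=95.7264, hold=94.6621 ⇒ V=95.7264 exercise | (k=6,j=2): S=71.8495, K−S=76.0905, hold=75.0262 ⇒ V=76.0905 exercise | (k=6,j=3): S=98.8700, K−S=49.0700, hold=48.0057 ⇒ V=49.0700 exercise | (k=6,j=4): S=136.0520, K−S=11.8880, hold=16.4111 ⇒ V=16.4111 continue | (k=6,j=5): S=187.2172, K−S=0.0000, hold=0.0000 ⇒ V=0.0000 continue | (k=6,j=6): S=257.6239, K−S=0.0000, hold=0.0000 ⇒ V=0.0000 continue  boundary S*=98.8700
step 5: (k=5,j=0): S=44.5106, K−S=103.4294, hold=102.3651 ⇒ V=103.4294 exercise | (k=5,j=1): S=61.2497, K−S=86.6903, hold=85.6261 ⇒ V=86.6903 exercise | (k=5,j=2): S=84.2838, K−S=63.6562, hold=62.5919 ⇒ V=63.6562 exercise | (k=5,j=3): S=115.9805, K−S=31.9595, hold=33.0633 ⇒ V=33.0633 continue | (k=5,j=4): S=159.5972, K−S=0.0000, hold=8.4270 ⇒ V=8.4270 continue | (k=5,j=5): S=219.6170, K−S=0.0000, hold=0.0000 ⇒ V=0.0000 continue  boundary S*=84.2838
step 4: (k=4,j=0): S=52.2136, K−S=95.7264, hold=94.6621 ⇒ V=95.7264 exercise | (k=4,j=1): S=71.8495, K−S=76.0905, hold=75.0262 ⇒ V=76.0905 exercise | (k=4,j=2): S=98.8700, K−S=49.0700, hold=48.5347 ⇒ V=49.0700 exercise | (k=4,j=3): S=136.0520, K−S=11.8880, hold=21.0170 ⇒ V=21.0170 continue | (k=4,j=4): S=187.2172, K−S=0.0000, hold=4.3272 ⇒ V=4.3272 continue  boundary S*=98.8700
step 3: (k=3,j=0): S=61.2497, K−S=86.6903, hold=85.6261 ⇒ V=86.6903 exercise | (k=3,j=1): S=84.2838, K−S=63.6562, hold=62.5919 ⇒ V=63.6562 exercise | (k=3,j=2): S=115.9805, K−S=31.9595, hold=35.2709 ⇒ V=35.2709 continue | (k=3,j=3): S=159.5972, K−S=0.0000, hold=12.8662 ⇒ V=12.8662 continue  boundary S*=84.2838
step 2: (k=2,j=0): S=71.8495, K−S=76.0905, hold=75.0262 ⇒ V=76.0905 exercise | (k=2,j=1): S=98.8700, K−S=49.0700, hold=49.5929 ⇒ V=49.5929 continue | (k=2,j=2): S=136.0520, K−S=11.8880, hold=24.2784 ⇒ V=24.2784 continue  boundary S*=71.8495
step 1: (k=1,j=0): S=84.2838, K−S=63.6562, hold=62.8425 ⇒ V=63.6562 exercise | (k=1,j=1): S=115.9805, K−S=31.9595, hold=37.1026 ⇒ V=37.1026 continue  boundary S*=84.2838
step 0: (k=0,j=0): S=98.8700, K−S=49.0700, hold=50.4709 ⇒ V=50.4709 continue  boundary S*=-

price = 50.4709
boundary = - 84.2838 71.8495 84.2838 98.8700 84.2838 98.8700
tree:
50.4709
63.6562 37.1026
76.0905 49.5929 24.2784
86.6903 63.6562 35.2709 12.8662
95.7264 76.0905 49.0700 21.0170 4.3272
103.4294 86.6903 63.6562 33.0633 8.4270 0.0000
109.9960 95.7264 76.0905 49.0700 16.4111 0.0000 0.0000
115.5938 103.4294 86.6903 63.6562 31.9595 0.0000 0.0000 0.0000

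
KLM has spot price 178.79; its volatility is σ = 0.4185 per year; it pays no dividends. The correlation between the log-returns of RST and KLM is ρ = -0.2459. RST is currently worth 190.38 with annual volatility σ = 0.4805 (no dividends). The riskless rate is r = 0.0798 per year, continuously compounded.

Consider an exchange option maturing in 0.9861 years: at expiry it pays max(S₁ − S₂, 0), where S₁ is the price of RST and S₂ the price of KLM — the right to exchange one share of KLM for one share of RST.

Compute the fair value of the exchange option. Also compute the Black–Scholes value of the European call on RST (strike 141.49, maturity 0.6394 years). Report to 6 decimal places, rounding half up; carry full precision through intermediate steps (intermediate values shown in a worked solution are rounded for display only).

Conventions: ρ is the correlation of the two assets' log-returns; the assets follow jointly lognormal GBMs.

σ_eff = √(σ₁² + σ₂² − 2ρσ₁σ₂) = √(0.4805² + 0.4185² − 2·-0.2459·0.4805·0.4185) = 0.710576
d₁ = (ln(S₁/S₂) + (q₂ − q₁ + σ_eff²/2)T) / (σ_eff√T) = (ln(190.38/178.79) + (0.0 − 0.0 + 0.252459)·0.9861) / 0.705620 = 0.441824
d₂ = d₁ − σ_eff√T = 0.441824 − 0.705620 = -0.263796
N(d₁) = 0.670692,  N(d₂) = 0.395969
V = S₁·e^{−q₁T}·N(d₁) − S₂·e^{−q₂T}·N(d₂) = 127.686301 − 70.795219 = 56.891082
[vanilla: RST call K=141.49]
σ√T = 0.4805·√0.6394 = 0.384220
d₁ = (ln(S/K) + (r+σ²/2)T) / (σ√T) = (ln(190.38/141.49) + (0.0798+0.4805²/2)·0.6394) / 0.384220 = (0.296793 + 0.124837) / 0.384220 = 1.097366
d₂ = d₁ − σ√T = 1.097366 − 0.384220 = 0.713146
e^{−rT} = 0.950256
N(d₁) = 0.863759,  N(d₂) = 0.762122
price = S·N(d₁) − K·e^{−rT}·N(d₂) = 164.442477 − 102.468621 = 61.973856

exchange price = 56.891082
price(RST call K=141.49) = 61.973856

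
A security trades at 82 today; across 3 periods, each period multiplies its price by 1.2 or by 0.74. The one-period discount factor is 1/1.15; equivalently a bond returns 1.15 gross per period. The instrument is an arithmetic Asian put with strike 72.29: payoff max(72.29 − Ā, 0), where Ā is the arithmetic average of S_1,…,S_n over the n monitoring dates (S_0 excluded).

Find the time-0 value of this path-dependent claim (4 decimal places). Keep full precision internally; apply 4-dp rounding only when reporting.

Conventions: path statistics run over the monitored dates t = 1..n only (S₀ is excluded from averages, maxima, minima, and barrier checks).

With p* = (R−d)/(u−d) = 0.8913, sum probability × payoff across the paths and divide by R^3.
Enumerate all 2^3 = 8 price paths (U = up ×1.2, D = down ×0.74); each path with k up-moves has probability p*^k·(1−p*)^(3−k).
DDD: Ā=46.2705, payoff=26.0195, prob=0.001284
UDD: Ā=75.0333, payoff=0.0000, prob=0.010531
DUD: Ā=62.4599, payoff=9.8301, prob=0.010531
UUD: Ā=101.2864, payoff=0.0000, prob=0.086350
DDU: Ā=53.1557, payoff=19.1343, prob=0.010531
UDU: Ā=86.1984, payoff=0.0000, prob=0.086350
DUU: Ā=73.6251, payoff=0.0000, prob=0.086350
UUU: Ā=119.3920, payoff=0.0000, prob=0.708073
Price = Σ prob·payoff / R^3 = 0.338425 / 1.520875 = 0.2225

price = 0.2225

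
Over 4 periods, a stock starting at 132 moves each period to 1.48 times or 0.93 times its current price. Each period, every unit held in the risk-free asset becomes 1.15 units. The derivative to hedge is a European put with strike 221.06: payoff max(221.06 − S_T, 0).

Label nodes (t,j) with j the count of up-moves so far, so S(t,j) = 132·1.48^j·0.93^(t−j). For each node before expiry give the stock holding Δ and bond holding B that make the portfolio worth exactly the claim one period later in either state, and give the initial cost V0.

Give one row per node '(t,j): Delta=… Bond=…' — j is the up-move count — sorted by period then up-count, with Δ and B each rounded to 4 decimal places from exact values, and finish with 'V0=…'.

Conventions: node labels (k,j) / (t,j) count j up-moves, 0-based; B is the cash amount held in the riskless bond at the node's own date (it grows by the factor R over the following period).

(0,0): Delta=-0.3643 Bond=69.7854
(1,0): Delta=-0.5790 Bond=106.6123
(1,1): Delta=-0.1619 Bond=40.7146
(2,0): Delta=-0.8393 Bond=152.3161
(2,1): Delta=-0.3337 Bond=78.0363
(2,2): Delta=0.0000 Bond=0.0000
(3,0): Delta=-1.0000 Bond=192.2261
(3,1): Delta=-0.6878 Bond=149.5697
(3,2): Delta=0.0000 Bond=0.0000
(3,3): Delta=0.0000 Bond=0.0000
V0=21.6942

The replicating-portfolio and risk-neutral prices coincide; use p* = (1.15−0.93)/(1.48−0.93) = 0.4000 for the latter.
Terminal payoffs: V(4,0)=122.3171, V(4,1)=63.9208, V(4,2)=0.0000, V(4,3)=0.0000, V(4,4)=0.0000
  t=3,j=0: stock 106.1751 → up 157.1392 (V=63.9208), down 98.7429 (V=122.3171). Price 86.0510; hedge Δ=-1.0000, bond B=192.2261.
  t=3,j=1: stock 168.9669 → up 250.0710 (V=0.0000), down 157.1392 (V=63.9208). Price 33.3500; hedge Δ=-0.6878, bond B=149.5697.
  t=3,j=2: stock 268.8935 → up 397.9624 (V=0.0000), down 250.0710 (V=0.0000). Price 0.0000; hedge Δ=0.0000, bond B=0.0000.
  t=3,j=3: stock 427.9165 → up 633.3165 (V=0.0000), down 397.9624 (V=0.0000). Price 0.0000; hedge Δ=0.0000, bond B=0.0000.
  t=2,j=0: stock 114.1668 → up 168.9669 (V=33.3500), down 106.1751 (V=86.0510). Price 56.4962; hedge Δ=-0.8393, bond B=152.3161.
  t=2,j=1: stock 181.6848 → up 268.8935 (V=0.0000), down 168.9669 (V=33.3500). Price 17.4000; hedge Δ=-0.3337, bond B=78.0363.
  t=2,j=2: stock 289.1328 → up 427.9165 (V=0.0000), down 268.8935 (V=0.0000). Price 0.0000; hedge Δ=0.0000, bond B=0.0000.
  t=1,j=0: stock 122.7600 → up 181.6848 (V=17.4000), down 114.1668 (V=56.4962). Price 35.5284; hedge Δ=-0.5790, bond B=106.6123.
  t=1,j=1: stock 195.3600 → up 289.1328 (V=0.0000), down 181.6848 (V=17.4000). Price 9.0783; hedge Δ=-0.1619, bond B=40.7146.
  t=0,j=0: stock 132.0000 → up 195.3600 (V=9.0783), down 122.7600 (V=35.5284). Price 21.6942; hedge Δ=-0.3643, bond B=69.7854.
Sanity check at the root: Δ(0,0)·S0 + B(0,0) reproduces V0 = 21.6942.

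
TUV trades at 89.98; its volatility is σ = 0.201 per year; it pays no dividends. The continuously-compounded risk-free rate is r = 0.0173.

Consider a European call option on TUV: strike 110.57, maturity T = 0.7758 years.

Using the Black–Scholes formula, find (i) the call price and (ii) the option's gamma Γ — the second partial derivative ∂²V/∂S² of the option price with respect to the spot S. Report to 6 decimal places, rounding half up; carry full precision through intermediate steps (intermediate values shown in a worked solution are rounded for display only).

price = 1.229040
Γ = 0.015196

σ√T = 0.201·√0.7758 = 0.177040
d₁ = (ln(S/K) + (r+σ²/2)T) / (σ√T) = (ln(89.98/110.57) + (0.0173+0.201²/2)·0.7758) / 0.177040 = (-0.206061 + 0.029093) / 0.177040 = -0.999597
d₂ = d₁ − σ√T = -0.999597 − 0.177040 = -1.176637
e^{−rT} = 0.986668
N(d₁) = 0.158753,  N(d₂) = 0.119670
Call price V = S·N(d₁) − K·e^{−rT}·N(d₂) = 14.284573 − 13.055532 = 1.229040
φ(d₁) = (1/√(2π))·e^{−d₁²/2} = 0.242068
Γ = φ(d₁) / (S·σ·√T) = 0.015196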